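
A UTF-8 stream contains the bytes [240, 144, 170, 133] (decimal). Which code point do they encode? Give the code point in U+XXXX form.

U+10A85

Leading byte 0xF0 = 11110000 matches 11110xxx → 4-byte sequence.
Byte 1: 0xF0 = 11110000, payload 000 (3 bits).
Byte 2: 0x90 = 10010000 (10xxxxxx ✓), payload 010000.
Byte 3: 0xAA = 10101010 (10xxxxxx ✓), payload 101010.
Byte 4: 0x85 = 10000101 (10xxxxxx ✓), payload 000101.
Concatenate: 000010000101010000101 = 0x10A85 (21 bits → U+10A85).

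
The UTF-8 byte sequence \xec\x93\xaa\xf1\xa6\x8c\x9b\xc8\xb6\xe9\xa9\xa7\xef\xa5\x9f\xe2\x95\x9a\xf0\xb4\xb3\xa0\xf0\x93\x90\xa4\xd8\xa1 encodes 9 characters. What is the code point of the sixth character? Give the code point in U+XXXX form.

Offset 0: leading byte 0xEC = 11101100 → 3-byte char #1 = EC 93 AA.
Offset 3: leading byte 0xF1 = 11110001 → 4-byte char #2 = F1 A6 8C 9B.
Offset 7: leading byte 0xC8 = 11001000 → 2-byte char #3 = C8 B6.
Offset 9: leading byte 0xE9 = 11101001 → 3-byte char #4 = E9 A9 A7.
Offset 12: leading byte 0xEF = 11101111 → 3-byte char #5 = EF A5 9F.
Offset 15: leading byte 0xE2 = 11100010 → 3-byte char #6 = E2 95 9A.
Leading byte 0xE2 = 11100010 matches 1110xxxx → 3-byte sequence.
Byte 1: 0xE2 = 11100010, payload 0010 (4 bits).
Byte 2: 0x95 = 10010101 (10xxxxxx ✓), payload 010101.
Byte 3: 0x9A = 10011010 (10xxxxxx ✓), payload 011010.
Concatenate: 0010010101011010 = 0x255A (16 bits → U+255A).

U+255A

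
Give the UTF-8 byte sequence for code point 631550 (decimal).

F2 9A 8B BE

U+9A2FE = 0x9A2FE = 631550 decimal. In range U+10000–U+10FFFF → 4-byte form: 11110xxx 10xxxxxx 10xxxxxx 10xxxxxx.
Binary (21 bits): 010011010001011111110.
Split 3+6+6+6: 010 | 011010 | 001011 | 111110.
Byte 1: 11110010 = 0xF2.
Byte 2: 10011010 = 0x9A.
Byte 3: 10001011 = 0x8B.
Byte 4: 10111110 = 0xBE.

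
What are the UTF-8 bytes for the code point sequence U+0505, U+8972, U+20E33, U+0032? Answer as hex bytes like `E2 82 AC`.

U+0505: 2-byte form → D4 85.
U+8972: 3-byte form → E8 A5 B2.
U+20E33: 4-byte form → F0 A0 B8 B3.
U+0032: 1-byte form → 32.
Concatenated (10 bytes): D4 85 E8 A5 B2 F0 A0 B8 B3 32.

D4 85 E8 A5 B2 F0 A0 B8 B3 32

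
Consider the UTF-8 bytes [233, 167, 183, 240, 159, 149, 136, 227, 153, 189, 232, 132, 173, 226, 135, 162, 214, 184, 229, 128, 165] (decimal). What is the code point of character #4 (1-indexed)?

Offset 0: leading byte 0xE9 = 11101001 → 3-byte char #1 = E9 A7 B7.
Offset 3: leading byte 0xF0 = 11110000 → 4-byte char #2 = F0 9F 95 88.
Offset 7: leading byte 0xE3 = 11100011 → 3-byte char #3 = E3 99 BD.
Offset 10: leading byte 0xE8 = 11101000 → 3-byte char #4 = E8 84 AD.
Leading byte 0xE8 = 11101000 matches 1110xxxx → 3-byte sequence.
Byte 1: 0xE8 = 11101000, payload 1000 (4 bits).
Byte 2: 0x84 = 10000100 (10xxxxxx ✓), payload 000100.
Byte 3: 0xAD = 10101101 (10xxxxxx ✓), payload 101101.
Concatenate: 1000000100101101 = 0x812D (16 bits → U+812D).

U+812D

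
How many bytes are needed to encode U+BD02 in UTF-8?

U+BD02 = 0xBD02. UTF-8 uses 1 byte below 0x80, 2 below 0x800, 3 below 0x10000, 4 up to 0x10FFFF. 0xBD02 is in U+0800–U+FFFF → 3 bytes.

3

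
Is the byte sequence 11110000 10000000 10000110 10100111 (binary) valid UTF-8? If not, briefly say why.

invalid (overlong encoding)

Leading byte 0xF0 = 11110000 → 4-byte form.
Continuation bytes all match 10xxxxxx. Payload decodes to 0x1A7.
But 0x1A7 < 0x10000, the minimum for a 4-byte sequence — this is an overlong encoding.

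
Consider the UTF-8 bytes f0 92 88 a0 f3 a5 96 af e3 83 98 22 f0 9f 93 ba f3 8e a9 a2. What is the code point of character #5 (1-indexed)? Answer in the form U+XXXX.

U+1F4FA

Offset 0: leading byte 0xF0 = 11110000 → 4-byte char #1 = F0 92 88 A0.
Offset 4: leading byte 0xF3 = 11110011 → 4-byte char #2 = F3 A5 96 AF.
Offset 8: leading byte 0xE3 = 11100011 → 3-byte char #3 = E3 83 98.
Offset 11: leading byte 0x22 = 00100010 → 1-byte char #4 = 22.
Offset 12: leading byte 0xF0 = 11110000 → 4-byte char #5 = F0 9F 93 BA.
Leading byte 0xF0 = 11110000 matches 11110xxx → 4-byte sequence.
Byte 1: 0xF0 = 11110000, payload 000 (3 bits).
Byte 2: 0x9F = 10011111 (10xxxxxx ✓), payload 011111.
Byte 3: 0x93 = 10010011 (10xxxxxx ✓), payload 010011.
Byte 4: 0xBA = 10111010 (10xxxxxx ✓), payload 111010.
Concatenate: 000011111010011111010 = 0x1F4FA (21 bits → U+1F4FA).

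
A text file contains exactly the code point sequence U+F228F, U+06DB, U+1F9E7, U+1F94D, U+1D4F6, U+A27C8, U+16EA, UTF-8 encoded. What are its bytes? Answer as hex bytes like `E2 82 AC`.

U+F228F: 4-byte form → F3 B2 8A 8F.
U+06DB: 2-byte form → DB 9B.
U+1F9E7: 4-byte form → F0 9F A7 A7.
U+1F94D: 4-byte form → F0 9F A5 8D.
U+1D4F6: 4-byte form → F0 9D 93 B6.
U+A27C8: 4-byte form → F2 A2 9F 88.
U+16EA: 3-byte form → E1 9B AA.
Concatenated (25 bytes): F3 B2 8A 8F DB 9B F0 9F A7 A7 F0 9F A5 8D F0 9D 93 B6 F2 A2 9F 88 E1 9B AA.

F3 B2 8A 8F DB 9B F0 9F A7 A7 F0 9F A5 8D F0 9D 93 B6 F2 A2 9F 88 E1 9B AA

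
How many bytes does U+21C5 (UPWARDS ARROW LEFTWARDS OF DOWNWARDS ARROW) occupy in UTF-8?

U+21C5 = 0x21C5. UTF-8 uses 1 byte below 0x80, 2 below 0x800, 3 below 0x10000, 4 up to 0x10FFFF. 0x21C5 is in U+0800–U+FFFF → 3 bytes.

3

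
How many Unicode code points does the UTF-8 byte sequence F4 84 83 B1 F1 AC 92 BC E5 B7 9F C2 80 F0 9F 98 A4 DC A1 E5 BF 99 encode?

Byte at offset 0: 0xF4 = 11110100 → 4-byte char (#1). Advance 4.
Byte at offset 4: 0xF1 = 11110001 → 4-byte char (#2). Advance 4.
Byte at offset 8: 0xE5 = 11100101 → 3-byte char (#3). Advance 3.
Byte at offset 11: 0xC2 = 11000010 → 2-byte char (#4). Advance 2.
Byte at offset 13: 0xF0 = 11110000 → 4-byte char (#5). Advance 4.
Byte at offset 17: 0xDC = 11011100 → 2-byte char (#6). Advance 2.
Byte at offset 19: 0xE5 = 11100101 → 3-byte char (#7). Advance 3.
Reached end at offset 22 after 7 code points.

7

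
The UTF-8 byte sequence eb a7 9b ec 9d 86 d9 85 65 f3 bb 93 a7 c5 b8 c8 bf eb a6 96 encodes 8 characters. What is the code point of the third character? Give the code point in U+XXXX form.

Offset 0: leading byte 0xEB = 11101011 → 3-byte char #1 = EB A7 9B.
Offset 3: leading byte 0xEC = 11101100 → 3-byte char #2 = EC 9D 86.
Offset 6: leading byte 0xD9 = 11011001 → 2-byte char #3 = D9 85.
Leading byte 0xD9 = 11011001 matches 110xxxxx → 2-byte sequence.
Byte 1: 0xD9 = 11011001, payload 11001 (5 bits).
Byte 2: 0x85 = 10000101 (10xxxxxx ✓), payload 000101.
Concatenate: 11001000101 = 0x645 (11 bits → U+0645).

U+0645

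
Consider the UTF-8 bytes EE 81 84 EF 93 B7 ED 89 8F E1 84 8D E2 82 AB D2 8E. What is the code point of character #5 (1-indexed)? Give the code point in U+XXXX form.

U+20AB

Offset 0: leading byte 0xEE = 11101110 → 3-byte char #1 = EE 81 84.
Offset 3: leading byte 0xEF = 11101111 → 3-byte char #2 = EF 93 B7.
Offset 6: leading byte 0xED = 11101101 → 3-byte char #3 = ED 89 8F.
Offset 9: leading byte 0xE1 = 11100001 → 3-byte char #4 = E1 84 8D.
Offset 12: leading byte 0xE2 = 11100010 → 3-byte char #5 = E2 82 AB.
Leading byte 0xE2 = 11100010 matches 1110xxxx → 3-byte sequence.
Byte 1: 0xE2 = 11100010, payload 0010 (4 bits).
Byte 2: 0x82 = 10000010 (10xxxxxx ✓), payload 000010.
Byte 3: 0xAB = 10101011 (10xxxxxx ✓), payload 101011.
Concatenate: 0010000010101011 = 0x20AB (16 bits → U+20AB).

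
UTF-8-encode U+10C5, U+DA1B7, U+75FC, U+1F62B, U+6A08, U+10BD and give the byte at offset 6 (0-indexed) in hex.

U+10C5 → 3-byte form E1 83 85 at offsets 0–2.
U+DA1B7 → 4-byte form F3 9A 86 B7 at offsets 3–6.
Offset 6 falls in char 2's range; it's byte 4 of F3 9A 86 B7 = 0xB7.

0xB7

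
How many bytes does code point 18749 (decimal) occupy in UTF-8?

U+493D = 0x493D. UTF-8 uses 1 byte below 0x80, 2 below 0x800, 3 below 0x10000, 4 up to 0x10FFFF. 0x493D is in U+0800–U+FFFF → 3 bytes.

3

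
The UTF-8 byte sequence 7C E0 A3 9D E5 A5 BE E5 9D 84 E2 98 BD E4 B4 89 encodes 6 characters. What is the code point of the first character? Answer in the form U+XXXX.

U+007C

Offset 0: leading byte 0x7C = 01111100 → 1-byte char #1 = 7C.
Leading byte 0x7C = 01111100 matches 0xxxxxxx → 1-byte sequence.
Byte 1: 0x7C = 01111100, payload 1111100 (7 bits).
Concatenate: 1111100 = 0x7C (7 bits → U+007C).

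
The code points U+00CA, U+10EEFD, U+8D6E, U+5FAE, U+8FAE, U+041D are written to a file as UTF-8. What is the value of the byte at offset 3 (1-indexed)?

1-indexed offset 3 is 0-indexed offset 2.
U+00CA → 2-byte form C3 8A at offsets 0–1.
U+10EEFD → 4-byte form F4 8E BB BD at offsets 2–5.
Offset 2 falls in char 2's range; it's byte 1 of F4 8E BB BD = 0xF4.

0xF4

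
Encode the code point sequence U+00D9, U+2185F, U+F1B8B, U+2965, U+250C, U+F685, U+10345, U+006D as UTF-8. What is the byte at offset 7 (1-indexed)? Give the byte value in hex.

1-indexed offset 7 is 0-indexed offset 6.
U+00D9 → 2-byte form C3 99 at offsets 0–1.
U+2185F → 4-byte form F0 A1 A1 9F at offsets 2–5.
U+F1B8B → 4-byte form F3 B1 AE 8B at offsets 6–9.
Offset 6 falls in char 3's range; it's byte 1 of F3 B1 AE 8B = 0xF3.

0xF3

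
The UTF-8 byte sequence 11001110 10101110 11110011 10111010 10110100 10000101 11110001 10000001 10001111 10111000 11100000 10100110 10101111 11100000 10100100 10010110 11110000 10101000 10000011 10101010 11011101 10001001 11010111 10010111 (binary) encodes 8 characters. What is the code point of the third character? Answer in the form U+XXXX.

U+413F8

Offset 0: leading byte 0xCE = 11001110 → 2-byte char #1 = CE AE.
Offset 2: leading byte 0xF3 = 11110011 → 4-byte char #2 = F3 BA B4 85.
Offset 6: leading byte 0xF1 = 11110001 → 4-byte char #3 = F1 81 8F B8.
Leading byte 0xF1 = 11110001 matches 11110xxx → 4-byte sequence.
Byte 1: 0xF1 = 11110001, payload 001 (3 bits).
Byte 2: 0x81 = 10000001 (10xxxxxx ✓), payload 000001.
Byte 3: 0x8F = 10001111 (10xxxxxx ✓), payload 001111.
Byte 4: 0xB8 = 10111000 (10xxxxxx ✓), payload 111000.
Concatenate: 001000001001111111000 = 0x413F8 (21 bits → U+413F8).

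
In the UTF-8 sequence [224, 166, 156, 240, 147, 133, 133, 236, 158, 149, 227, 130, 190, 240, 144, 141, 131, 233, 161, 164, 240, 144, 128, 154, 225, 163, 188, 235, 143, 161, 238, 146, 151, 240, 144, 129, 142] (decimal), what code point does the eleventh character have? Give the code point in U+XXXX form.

U+1004E

Offset 0: leading byte 0xE0 = 11100000 → 3-byte char #1 = E0 A6 9C.
Offset 3: leading byte 0xF0 = 11110000 → 4-byte char #2 = F0 93 85 85.
Offset 7: leading byte 0xEC = 11101100 → 3-byte char #3 = EC 9E 95.
Offset 10: leading byte 0xE3 = 11100011 → 3-byte char #4 = E3 82 BE.
Offset 13: leading byte 0xF0 = 11110000 → 4-byte char #5 = F0 90 8D 83.
Offset 17: leading byte 0xE9 = 11101001 → 3-byte char #6 = E9 A1 A4.
Offset 20: leading byte 0xF0 = 11110000 → 4-byte char #7 = F0 90 80 9A.
Offset 24: leading byte 0xE1 = 11100001 → 3-byte char #8 = E1 A3 BC.
Offset 27: leading byte 0xEB = 11101011 → 3-byte char #9 = EB 8F A1.
Offset 30: leading byte 0xEE = 11101110 → 3-byte char #10 = EE 92 97.
Offset 33: leading byte 0xF0 = 11110000 → 4-byte char #11 = F0 90 81 8E.
Leading byte 0xF0 = 11110000 matches 11110xxx → 4-byte sequence.
Byte 1: 0xF0 = 11110000, payload 000 (3 bits).
Byte 2: 0x90 = 10010000 (10xxxxxx ✓), payload 010000.
Byte 3: 0x81 = 10000001 (10xxxxxx ✓), payload 000001.
Byte 4: 0x8E = 10001110 (10xxxxxx ✓), payload 001110.
Concatenate: 000010000000001001110 = 0x1004E (21 bits → U+1004E).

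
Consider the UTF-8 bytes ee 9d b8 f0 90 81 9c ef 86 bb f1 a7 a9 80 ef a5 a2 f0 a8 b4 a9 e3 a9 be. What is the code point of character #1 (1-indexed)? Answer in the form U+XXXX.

Offset 0: leading byte 0xEE = 11101110 → 3-byte char #1 = EE 9D B8.
Leading byte 0xEE = 11101110 matches 1110xxxx → 3-byte sequence.
Byte 1: 0xEE = 11101110, payload 1110 (4 bits).
Byte 2: 0x9D = 10011101 (10xxxxxx ✓), payload 011101.
Byte 3: 0xB8 = 10111000 (10xxxxxx ✓), payload 111000.
Concatenate: 1110011101111000 = 0xE778 (16 bits → U+E778).

U+E778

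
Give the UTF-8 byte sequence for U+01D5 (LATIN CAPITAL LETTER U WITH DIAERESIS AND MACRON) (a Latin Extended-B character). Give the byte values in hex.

C7 95

U+01D5 = 0x1D5 = 469 decimal. In range U+0080–U+07FF → 2-byte form: 110xxxxx 10xxxxxx.
Binary (11 bits): 00111010101.
Split 5+6: 00111 | 010101.
Byte 1: 11000111 = 0xC7.
Byte 2: 10010101 = 0x95.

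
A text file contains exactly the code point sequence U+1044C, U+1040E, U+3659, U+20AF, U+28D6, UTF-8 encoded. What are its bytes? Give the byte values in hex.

F0 90 91 8C F0 90 90 8E E3 99 99 E2 82 AF E2 A3 96

U+1044C: 4-byte form → F0 90 91 8C.
U+1040E: 4-byte form → F0 90 90 8E.
U+3659: 3-byte form → E3 99 99.
U+20AF: 3-byte form → E2 82 AF.
U+28D6: 3-byte form → E2 A3 96.
Concatenated (17 bytes): F0 90 91 8C F0 90 90 8E E3 99 99 E2 82 AF E2 A3 96.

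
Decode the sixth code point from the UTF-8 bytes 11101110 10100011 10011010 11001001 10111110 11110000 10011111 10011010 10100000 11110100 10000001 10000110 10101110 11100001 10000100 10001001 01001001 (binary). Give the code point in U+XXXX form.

U+0049

Offset 0: leading byte 0xEE = 11101110 → 3-byte char #1 = EE A3 9A.
Offset 3: leading byte 0xC9 = 11001001 → 2-byte char #2 = C9 BE.
Offset 5: leading byte 0xF0 = 11110000 → 4-byte char #3 = F0 9F 9A A0.
Offset 9: leading byte 0xF4 = 11110100 → 4-byte char #4 = F4 81 86 AE.
Offset 13: leading byte 0xE1 = 11100001 → 3-byte char #5 = E1 84 89.
Offset 16: leading byte 0x49 = 01001001 → 1-byte char #6 = 49.
Leading byte 0x49 = 01001001 matches 0xxxxxxx → 1-byte sequence.
Byte 1: 0x49 = 01001001, payload 1001001 (7 bits).
Concatenate: 1001001 = 0x49 (7 bits → U+0049).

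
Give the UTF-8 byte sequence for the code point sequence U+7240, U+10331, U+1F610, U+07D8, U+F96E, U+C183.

U+7240: 3-byte form → E7 89 80.
U+10331: 4-byte form → F0 90 8C B1.
U+1F610: 4-byte form → F0 9F 98 90.
U+07D8: 2-byte form → DF 98.
U+F96E: 3-byte form → EF A5 AE.
U+C183: 3-byte form → EC 86 83.
Concatenated (19 bytes): E7 89 80 F0 90 8C B1 F0 9F 98 90 DF 98 EF A5 AE EC 86 83.

E7 89 80 F0 90 8C B1 F0 9F 98 90 DF 98 EF A5 AE EC 86 83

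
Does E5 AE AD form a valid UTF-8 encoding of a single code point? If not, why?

Leading byte 0xE5 = 11100101 → 3-byte form.
Continuation bytes 0xAE=10101110, 0xAD=10101101 all match 10xxxxxx.
Decoded value 0x5BAD is ≥ 0x800 (shortest form) and not a surrogate.

valid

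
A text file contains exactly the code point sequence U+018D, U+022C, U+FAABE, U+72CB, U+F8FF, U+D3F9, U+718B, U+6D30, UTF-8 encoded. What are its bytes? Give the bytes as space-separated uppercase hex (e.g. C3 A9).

U+018D: 2-byte form → C6 8D.
U+022C: 2-byte form → C8 AC.
U+FAABE: 4-byte form → F3 BA AA BE.
U+72CB: 3-byte form → E7 8B 8B.
U+F8FF: 3-byte form → EF A3 BF.
U+D3F9: 3-byte form → ED 8F B9.
U+718B: 3-byte form → E7 86 8B.
U+6D30: 3-byte form → E6 B4 B0.
Concatenated (23 bytes): C6 8D C8 AC F3 BA AA BE E7 8B 8B EF A3 BF ED 8F B9 E7 86 8B E6 B4 B0.

C6 8D C8 AC F3 BA AA BE E7 8B 8B EF A3 BF ED 8F B9 E7 86 8B E6 B4 B0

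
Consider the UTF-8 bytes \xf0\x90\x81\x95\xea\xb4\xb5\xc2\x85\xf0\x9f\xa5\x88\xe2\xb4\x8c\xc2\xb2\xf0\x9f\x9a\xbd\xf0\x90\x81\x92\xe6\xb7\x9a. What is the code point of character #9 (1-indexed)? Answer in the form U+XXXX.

U+6DDA

Offset 0: leading byte 0xF0 = 11110000 → 4-byte char #1 = F0 90 81 95.
Offset 4: leading byte 0xEA = 11101010 → 3-byte char #2 = EA B4 B5.
Offset 7: leading byte 0xC2 = 11000010 → 2-byte char #3 = C2 85.
Offset 9: leading byte 0xF0 = 11110000 → 4-byte char #4 = F0 9F A5 88.
Offset 13: leading byte 0xE2 = 11100010 → 3-byte char #5 = E2 B4 8C.
Offset 16: leading byte 0xC2 = 11000010 → 2-byte char #6 = C2 B2.
Offset 18: leading byte 0xF0 = 11110000 → 4-byte char #7 = F0 9F 9A BD.
Offset 22: leading byte 0xF0 = 11110000 → 4-byte char #8 = F0 90 81 92.
Offset 26: leading byte 0xE6 = 11100110 → 3-byte char #9 = E6 B7 9A.
Leading byte 0xE6 = 11100110 matches 1110xxxx → 3-byte sequence.
Byte 1: 0xE6 = 11100110, payload 0110 (4 bits).
Byte 2: 0xB7 = 10110111 (10xxxxxx ✓), payload 110111.
Byte 3: 0x9A = 10011010 (10xxxxxx ✓), payload 011010.
Concatenate: 0110110111011010 = 0x6DDA (16 bits → U+6DDA).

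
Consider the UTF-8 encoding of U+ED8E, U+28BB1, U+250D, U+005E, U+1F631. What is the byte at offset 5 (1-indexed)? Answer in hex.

0xA8

1-indexed offset 5 is 0-indexed offset 4.
U+ED8E → 3-byte form EE B6 8E at offsets 0–2.
U+28BB1 → 4-byte form F0 A8 AE B1 at offsets 3–6.
Offset 4 falls in char 2's range; it's byte 2 of F0 A8 AE B1 = 0xA8.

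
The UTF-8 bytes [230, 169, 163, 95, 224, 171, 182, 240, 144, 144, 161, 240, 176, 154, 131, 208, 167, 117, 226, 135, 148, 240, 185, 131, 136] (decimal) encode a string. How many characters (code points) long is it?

Byte at offset 0: 0xE6 = 11100110 → 3-byte char (#1). Advance 3.
Byte at offset 3: 0x5F = 01011111 → 1-byte char (#2). Advance 1.
Byte at offset 4: 0xE0 = 11100000 → 3-byte char (#3). Advance 3.
Byte at offset 7: 0xF0 = 11110000 → 4-byte char (#4). Advance 4.
Byte at offset 11: 0xF0 = 11110000 → 4-byte char (#5). Advance 4.
Byte at offset 15: 0xD0 = 11010000 → 2-byte char (#6). Advance 2.
Byte at offset 17: 0x75 = 01110101 → 1-byte char (#7). Advance 1.
Byte at offset 18: 0xE2 = 11100010 → 3-byte char (#8). Advance 3.
Byte at offset 21: 0xF0 = 11110000 → 4-byte char (#9). Advance 4.
Reached end at offset 25 after 9 code points.

9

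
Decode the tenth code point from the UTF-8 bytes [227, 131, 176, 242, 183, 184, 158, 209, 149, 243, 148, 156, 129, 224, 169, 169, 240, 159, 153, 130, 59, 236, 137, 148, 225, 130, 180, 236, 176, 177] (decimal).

Offset 0: leading byte 0xE3 = 11100011 → 3-byte char #1 = E3 83 B0.
Offset 3: leading byte 0xF2 = 11110010 → 4-byte char #2 = F2 B7 B8 9E.
Offset 7: leading byte 0xD1 = 11010001 → 2-byte char #3 = D1 95.
Offset 9: leading byte 0xF3 = 11110011 → 4-byte char #4 = F3 94 9C 81.
Offset 13: leading byte 0xE0 = 11100000 → 3-byte char #5 = E0 A9 A9.
Offset 16: leading byte 0xF0 = 11110000 → 4-byte char #6 = F0 9F 99 82.
Offset 20: leading byte 0x3B = 00111011 → 1-byte char #7 = 3B.
Offset 21: leading byte 0xEC = 11101100 → 3-byte char #8 = EC 89 94.
Offset 24: leading byte 0xE1 = 11100001 → 3-byte char #9 = E1 82 B4.
Offset 27: leading byte 0xEC = 11101100 → 3-byte char #10 = EC B0 B1.
Leading byte 0xEC = 11101100 matches 1110xxxx → 3-byte sequence.
Byte 1: 0xEC = 11101100, payload 1100 (4 bits).
Byte 2: 0xB0 = 10110000 (10xxxxxx ✓), payload 110000.
Byte 3: 0xB1 = 10110001 (10xxxxxx ✓), payload 110001.
Concatenate: 1100110000110001 = 0xCC31 (16 bits → U+CC31).

U+CC31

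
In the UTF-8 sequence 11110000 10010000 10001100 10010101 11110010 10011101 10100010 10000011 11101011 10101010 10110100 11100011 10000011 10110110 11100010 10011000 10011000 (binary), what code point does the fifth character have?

U+2618

Offset 0: leading byte 0xF0 = 11110000 → 4-byte char #1 = F0 90 8C 95.
Offset 4: leading byte 0xF2 = 11110010 → 4-byte char #2 = F2 9D A2 83.
Offset 8: leading byte 0xEB = 11101011 → 3-byte char #3 = EB AA B4.
Offset 11: leading byte 0xE3 = 11100011 → 3-byte char #4 = E3 83 B6.
Offset 14: leading byte 0xE2 = 11100010 → 3-byte char #5 = E2 98 98.
Leading byte 0xE2 = 11100010 matches 1110xxxx → 3-byte sequence.
Byte 1: 0xE2 = 11100010, payload 0010 (4 bits).
Byte 2: 0x98 = 10011000 (10xxxxxx ✓), payload 011000.
Byte 3: 0x98 = 10011000 (10xxxxxx ✓), payload 011000.
Concatenate: 0010011000011000 = 0x2618 (16 bits → U+2618).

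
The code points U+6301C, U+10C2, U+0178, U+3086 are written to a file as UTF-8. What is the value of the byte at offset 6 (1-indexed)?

0x83

1-indexed offset 6 is 0-indexed offset 5.
U+6301C → 4-byte form F1 A3 80 9C at offsets 0–3.
U+10C2 → 3-byte form E1 83 82 at offsets 4–6.
Offset 5 falls in char 2's range; it's byte 2 of E1 83 82 = 0x83.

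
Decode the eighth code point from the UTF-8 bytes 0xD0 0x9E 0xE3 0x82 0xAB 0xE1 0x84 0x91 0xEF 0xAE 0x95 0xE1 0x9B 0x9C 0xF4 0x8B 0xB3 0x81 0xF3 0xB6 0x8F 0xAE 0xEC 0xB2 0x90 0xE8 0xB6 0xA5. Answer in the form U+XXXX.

Offset 0: leading byte 0xD0 = 11010000 → 2-byte char #1 = D0 9E.
Offset 2: leading byte 0xE3 = 11100011 → 3-byte char #2 = E3 82 AB.
Offset 5: leading byte 0xE1 = 11100001 → 3-byte char #3 = E1 84 91.
Offset 8: leading byte 0xEF = 11101111 → 3-byte char #4 = EF AE 95.
Offset 11: leading byte 0xE1 = 11100001 → 3-byte char #5 = E1 9B 9C.
Offset 14: leading byte 0xF4 = 11110100 → 4-byte char #6 = F4 8B B3 81.
Offset 18: leading byte 0xF3 = 11110011 → 4-byte char #7 = F3 B6 8F AE.
Offset 22: leading byte 0xEC = 11101100 → 3-byte char #8 = EC B2 90.
Leading byte 0xEC = 11101100 matches 1110xxxx → 3-byte sequence.
Byte 1: 0xEC = 11101100, payload 1100 (4 bits).
Byte 2: 0xB2 = 10110010 (10xxxxxx ✓), payload 110010.
Byte 3: 0x90 = 10010000 (10xxxxxx ✓), payload 010000.
Concatenate: 1100110010010000 = 0xCC90 (16 bits → U+CC90).

U+CC90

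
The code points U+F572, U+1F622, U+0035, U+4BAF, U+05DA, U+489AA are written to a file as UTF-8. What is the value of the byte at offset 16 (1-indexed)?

1-indexed offset 16 is 0-indexed offset 15.
U+F572 → 3-byte form EF 95 B2 at offsets 0–2.
U+1F622 → 4-byte form F0 9F 98 A2 at offsets 3–6.
U+0035 → 1-byte form 35 at offsets 7–7.
U+4BAF → 3-byte form E4 AE AF at offsets 8–10.
U+05DA → 2-byte form D7 9A at offsets 11–12.
U+489AA → 4-byte form F1 88 A6 AA at offsets 13–16.
Offset 15 falls in char 6's range; it's byte 3 of F1 88 A6 AA = 0xA6.

0xA6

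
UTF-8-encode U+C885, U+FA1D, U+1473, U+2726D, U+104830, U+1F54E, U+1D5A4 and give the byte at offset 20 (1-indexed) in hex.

1-indexed offset 20 is 0-indexed offset 19.
U+C885 → 3-byte form EC A2 85 at offsets 0–2.
U+FA1D → 3-byte form EF A8 9D at offsets 3–5.
U+1473 → 3-byte form E1 91 B3 at offsets 6–8.
U+2726D → 4-byte form F0 A7 89 AD at offsets 9–12.
U+104830 → 4-byte form F4 84 A0 B0 at offsets 13–16.
U+1F54E → 4-byte form F0 9F 95 8E at offsets 17–20.
Offset 19 falls in char 6's range; it's byte 3 of F0 9F 95 8E = 0x95.

0x95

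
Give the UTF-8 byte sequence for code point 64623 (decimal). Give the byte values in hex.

EF B1 AF

U+FC6F = 0xFC6F = 64623 decimal. In range U+0800–U+FFFF → 3-byte form: 1110xxxx 10xxxxxx 10xxxxxx.
Binary (16 bits): 1111110001101111.
Split 4+6+6: 1111 | 110001 | 101111.
Byte 1: 11101111 = 0xEF.
Byte 2: 10110001 = 0xB1.
Byte 3: 10101111 = 0xAF.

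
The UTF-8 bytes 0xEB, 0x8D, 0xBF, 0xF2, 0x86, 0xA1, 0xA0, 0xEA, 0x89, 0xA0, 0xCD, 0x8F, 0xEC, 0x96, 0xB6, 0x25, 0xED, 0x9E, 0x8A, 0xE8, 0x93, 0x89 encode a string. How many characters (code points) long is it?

Byte at offset 0: 0xEB = 11101011 → 3-byte char (#1). Advance 3.
Byte at offset 3: 0xF2 = 11110010 → 4-byte char (#2). Advance 4.
Byte at offset 7: 0xEA = 11101010 → 3-byte char (#3). Advance 3.
Byte at offset 10: 0xCD = 11001101 → 2-byte char (#4). Advance 2.
Byte at offset 12: 0xEC = 11101100 → 3-byte char (#5). Advance 3.
Byte at offset 15: 0x25 = 00100101 → 1-byte char (#6). Advance 1.
Byte at offset 16: 0xED = 11101101 → 3-byte char (#7). Advance 3.
Byte at offset 19: 0xE8 = 11101000 → 3-byte char (#8). Advance 3.
Reached end at offset 22 after 8 code points.

8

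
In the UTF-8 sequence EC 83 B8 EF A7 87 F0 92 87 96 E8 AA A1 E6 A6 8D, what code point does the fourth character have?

Offset 0: leading byte 0xEC = 11101100 → 3-byte char #1 = EC 83 B8.
Offset 3: leading byte 0xEF = 11101111 → 3-byte char #2 = EF A7 87.
Offset 6: leading byte 0xF0 = 11110000 → 4-byte char #3 = F0 92 87 96.
Offset 10: leading byte 0xE8 = 11101000 → 3-byte char #4 = E8 AA A1.
Leading byte 0xE8 = 11101000 matches 1110xxxx → 3-byte sequence.
Byte 1: 0xE8 = 11101000, payload 1000 (4 bits).
Byte 2: 0xAA = 10101010 (10xxxxxx ✓), payload 101010.
Byte 3: 0xA1 = 10100001 (10xxxxxx ✓), payload 100001.
Concatenate: 1000101010100001 = 0x8AA1 (16 bits → U+8AA1).

U+8AA1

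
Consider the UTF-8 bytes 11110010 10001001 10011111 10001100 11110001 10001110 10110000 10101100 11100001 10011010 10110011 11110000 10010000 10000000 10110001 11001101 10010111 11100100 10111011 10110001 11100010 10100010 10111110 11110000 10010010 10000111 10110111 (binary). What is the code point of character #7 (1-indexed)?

Offset 0: leading byte 0xF2 = 11110010 → 4-byte char #1 = F2 89 9F 8C.
Offset 4: leading byte 0xF1 = 11110001 → 4-byte char #2 = F1 8E B0 AC.
Offset 8: leading byte 0xE1 = 11100001 → 3-byte char #3 = E1 9A B3.
Offset 11: leading byte 0xF0 = 11110000 → 4-byte char #4 = F0 90 80 B1.
Offset 15: leading byte 0xCD = 11001101 → 2-byte char #5 = CD 97.
Offset 17: leading byte 0xE4 = 11100100 → 3-byte char #6 = E4 BB B1.
Offset 20: leading byte 0xE2 = 11100010 → 3-byte char #7 = E2 A2 BE.
Leading byte 0xE2 = 11100010 matches 1110xxxx → 3-byte sequence.
Byte 1: 0xE2 = 11100010, payload 0010 (4 bits).
Byte 2: 0xA2 = 10100010 (10xxxxxx ✓), payload 100010.
Byte 3: 0xBE = 10111110 (10xxxxxx ✓), payload 111110.
Concatenate: 0010100010111110 = 0x28BE (16 bits → U+28BE).

U+28BE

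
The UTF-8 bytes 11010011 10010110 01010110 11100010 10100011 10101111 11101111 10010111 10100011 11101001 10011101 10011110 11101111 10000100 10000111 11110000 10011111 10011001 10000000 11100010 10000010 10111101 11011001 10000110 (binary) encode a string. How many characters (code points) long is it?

Byte at offset 0: 0xD3 = 11010011 → 2-byte char (#1). Advance 2.
Byte at offset 2: 0x56 = 01010110 → 1-byte char (#2). Advance 1.
Byte at offset 3: 0xE2 = 11100010 → 3-byte char (#3). Advance 3.
Byte at offset 6: 0xEF = 11101111 → 3-byte char (#4). Advance 3.
Byte at offset 9: 0xE9 = 11101001 → 3-byte char (#5). Advance 3.
Byte at offset 12: 0xEF = 11101111 → 3-byte char (#6). Advance 3.
Byte at offset 15: 0xF0 = 11110000 → 4-byte char (#7). Advance 4.
Byte at offset 19: 0xE2 = 11100010 → 3-byte char (#8). Advance 3.
Byte at offset 22: 0xD9 = 11011001 → 2-byte char (#9). Advance 2.
Reached end at offset 24 after 9 code points.

9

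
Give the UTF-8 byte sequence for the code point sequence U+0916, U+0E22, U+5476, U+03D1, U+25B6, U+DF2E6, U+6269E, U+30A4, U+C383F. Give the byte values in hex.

E0 A4 96 E0 B8 A2 E5 91 B6 CF 91 E2 96 B6 F3 9F 8B A6 F1 A2 9A 9E E3 82 A4 F3 83 A0 BF

U+0916: 3-byte form → E0 A4 96.
U+0E22: 3-byte form → E0 B8 A2.
U+5476: 3-byte form → E5 91 B6.
U+03D1: 2-byte form → CF 91.
U+25B6: 3-byte form → E2 96 B6.
U+DF2E6: 4-byte form → F3 9F 8B A6.
U+6269E: 4-byte form → F1 A2 9A 9E.
U+30A4: 3-byte form → E3 82 A4.
U+C383F: 4-byte form → F3 83 A0 BF.
Concatenated (29 bytes): E0 A4 96 E0 B8 A2 E5 91 B6 CF 91 E2 96 B6 F3 9F 8B A6 F1 A2 9A 9E E3 82 A4 F3 83 A0 BF.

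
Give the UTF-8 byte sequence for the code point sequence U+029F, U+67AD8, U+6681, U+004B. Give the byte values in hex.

U+029F: 2-byte form → CA 9F.
U+67AD8: 4-byte form → F1 A7 AB 98.
U+6681: 3-byte form → E6 9A 81.
U+004B: 1-byte form → 4B.
Concatenated (10 bytes): CA 9F F1 A7 AB 98 E6 9A 81 4B.

CA 9F F1 A7 AB 98 E6 9A 81 4B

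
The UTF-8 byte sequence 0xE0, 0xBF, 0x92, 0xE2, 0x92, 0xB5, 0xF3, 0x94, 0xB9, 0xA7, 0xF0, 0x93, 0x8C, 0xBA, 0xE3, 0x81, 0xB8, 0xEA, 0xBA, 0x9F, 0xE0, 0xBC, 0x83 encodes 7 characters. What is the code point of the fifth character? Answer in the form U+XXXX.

Offset 0: leading byte 0xE0 = 11100000 → 3-byte char #1 = E0 BF 92.
Offset 3: leading byte 0xE2 = 11100010 → 3-byte char #2 = E2 92 B5.
Offset 6: leading byte 0xF3 = 11110011 → 4-byte char #3 = F3 94 B9 A7.
Offset 10: leading byte 0xF0 = 11110000 → 4-byte char #4 = F0 93 8C BA.
Offset 14: leading byte 0xE3 = 11100011 → 3-byte char #5 = E3 81 B8.
Leading byte 0xE3 = 11100011 matches 1110xxxx → 3-byte sequence.
Byte 1: 0xE3 = 11100011, payload 0011 (4 bits).
Byte 2: 0x81 = 10000001 (10xxxxxx ✓), payload 000001.
Byte 3: 0xB8 = 10111000 (10xxxxxx ✓), payload 111000.
Concatenate: 0011000001111000 = 0x3078 (16 bits → U+3078).

U+3078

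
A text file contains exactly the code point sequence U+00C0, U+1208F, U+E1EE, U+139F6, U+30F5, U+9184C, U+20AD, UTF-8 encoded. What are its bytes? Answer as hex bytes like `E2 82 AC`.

U+00C0: 2-byte form → C3 80.
U+1208F: 4-byte form → F0 92 82 8F.
U+E1EE: 3-byte form → EE 87 AE.
U+139F6: 4-byte form → F0 93 A7 B6.
U+30F5: 3-byte form → E3 83 B5.
U+9184C: 4-byte form → F2 91 A1 8C.
U+20AD: 3-byte form → E2 82 AD.
Concatenated (23 bytes): C3 80 F0 92 82 8F EE 87 AE F0 93 A7 B6 E3 83 B5 F2 91 A1 8C E2 82 AD.

C3 80 F0 92 82 8F EE 87 AE F0 93 A7 B6 E3 83 B5 F2 91 A1 8C E2 82 AD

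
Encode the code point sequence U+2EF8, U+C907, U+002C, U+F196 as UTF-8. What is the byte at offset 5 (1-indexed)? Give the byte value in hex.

1-indexed offset 5 is 0-indexed offset 4.
U+2EF8 → 3-byte form E2 BB B8 at offsets 0–2.
U+C907 → 3-byte form EC A4 87 at offsets 3–5.
Offset 4 falls in char 2's range; it's byte 2 of EC A4 87 = 0xA4.

0xA4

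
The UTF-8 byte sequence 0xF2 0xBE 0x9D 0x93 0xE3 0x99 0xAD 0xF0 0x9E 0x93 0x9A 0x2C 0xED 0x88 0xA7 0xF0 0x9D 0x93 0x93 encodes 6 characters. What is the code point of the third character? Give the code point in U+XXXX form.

Offset 0: leading byte 0xF2 = 11110010 → 4-byte char #1 = F2 BE 9D 93.
Offset 4: leading byte 0xE3 = 11100011 → 3-byte char #2 = E3 99 AD.
Offset 7: leading byte 0xF0 = 11110000 → 4-byte char #3 = F0 9E 93 9A.
Leading byte 0xF0 = 11110000 matches 11110xxx → 4-byte sequence.
Byte 1: 0xF0 = 11110000, payload 000 (3 bits).
Byte 2: 0x9E = 10011110 (10xxxxxx ✓), payload 011110.
Byte 3: 0x93 = 10010011 (10xxxxxx ✓), payload 010011.
Byte 4: 0x9A = 10011010 (10xxxxxx ✓), payload 011010.
Concatenate: 000011110010011011010 = 0x1E4DA (21 bits → U+1E4DA).

U+1E4DA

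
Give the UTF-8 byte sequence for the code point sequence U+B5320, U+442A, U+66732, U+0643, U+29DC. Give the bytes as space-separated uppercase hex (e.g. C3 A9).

U+B5320: 4-byte form → F2 B5 8C A0.
U+442A: 3-byte form → E4 90 AA.
U+66732: 4-byte form → F1 A6 9C B2.
U+0643: 2-byte form → D9 83.
U+29DC: 3-byte form → E2 A7 9C.
Concatenated (16 bytes): F2 B5 8C A0 E4 90 AA F1 A6 9C B2 D9 83 E2 A7 9C.

F2 B5 8C A0 E4 90 AA F1 A6 9C B2 D9 83 E2 A7 9C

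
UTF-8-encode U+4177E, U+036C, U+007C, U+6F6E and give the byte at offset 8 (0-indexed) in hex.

U+4177E → 4-byte form F1 81 9D BE at offsets 0–3.
U+036C → 2-byte form CD AC at offsets 4–5.
U+007C → 1-byte form 7C at offsets 6–6.
U+6F6E → 3-byte form E6 BD AE at offsets 7–9.
Offset 8 falls in char 4's range; it's byte 2 of E6 BD AE = 0xBD.

0xBD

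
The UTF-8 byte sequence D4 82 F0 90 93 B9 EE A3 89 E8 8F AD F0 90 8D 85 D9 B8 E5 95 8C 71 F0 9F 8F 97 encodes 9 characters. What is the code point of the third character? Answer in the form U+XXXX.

U+E8C9

Offset 0: leading byte 0xD4 = 11010100 → 2-byte char #1 = D4 82.
Offset 2: leading byte 0xF0 = 11110000 → 4-byte char #2 = F0 90 93 B9.
Offset 6: leading byte 0xEE = 11101110 → 3-byte char #3 = EE A3 89.
Leading byte 0xEE = 11101110 matches 1110xxxx → 3-byte sequence.
Byte 1: 0xEE = 11101110, payload 1110 (4 bits).
Byte 2: 0xA3 = 10100011 (10xxxxxx ✓), payload 100011.
Byte 3: 0x89 = 10001001 (10xxxxxx ✓), payload 001001.
Concatenate: 1110100011001001 = 0xE8C9 (16 bits → U+E8C9).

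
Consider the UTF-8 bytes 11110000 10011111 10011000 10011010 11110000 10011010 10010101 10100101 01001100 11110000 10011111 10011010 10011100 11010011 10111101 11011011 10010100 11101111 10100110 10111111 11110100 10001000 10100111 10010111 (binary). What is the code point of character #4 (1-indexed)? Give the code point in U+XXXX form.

U+1F69C

Offset 0: leading byte 0xF0 = 11110000 → 4-byte char #1 = F0 9F 98 9A.
Offset 4: leading byte 0xF0 = 11110000 → 4-byte char #2 = F0 9A 95 A5.
Offset 8: leading byte 0x4C = 01001100 → 1-byte char #3 = 4C.
Offset 9: leading byte 0xF0 = 11110000 → 4-byte char #4 = F0 9F 9A 9C.
Leading byte 0xF0 = 11110000 matches 11110xxx → 4-byte sequence.
Byte 1: 0xF0 = 11110000, payload 000 (3 bits).
Byte 2: 0x9F = 10011111 (10xxxxxx ✓), payload 011111.
Byte 3: 0x9A = 10011010 (10xxxxxx ✓), payload 011010.
Byte 4: 0x9C = 10011100 (10xxxxxx ✓), payload 011100.
Concatenate: 000011111011010011100 = 0x1F69C (21 bits → U+1F69C).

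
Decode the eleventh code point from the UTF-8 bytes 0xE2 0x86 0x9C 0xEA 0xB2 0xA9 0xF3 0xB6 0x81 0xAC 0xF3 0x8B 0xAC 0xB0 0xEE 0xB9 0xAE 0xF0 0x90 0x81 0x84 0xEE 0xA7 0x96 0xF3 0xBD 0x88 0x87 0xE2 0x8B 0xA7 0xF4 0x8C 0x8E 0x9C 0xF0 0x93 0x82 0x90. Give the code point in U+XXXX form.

U+13090

Offset 0: leading byte 0xE2 = 11100010 → 3-byte char #1 = E2 86 9C.
Offset 3: leading byte 0xEA = 11101010 → 3-byte char #2 = EA B2 A9.
Offset 6: leading byte 0xF3 = 11110011 → 4-byte char #3 = F3 B6 81 AC.
Offset 10: leading byte 0xF3 = 11110011 → 4-byte char #4 = F3 8B AC B0.
Offset 14: leading byte 0xEE = 11101110 → 3-byte char #5 = EE B9 AE.
Offset 17: leading byte 0xF0 = 11110000 → 4-byte char #6 = F0 90 81 84.
Offset 21: leading byte 0xEE = 11101110 → 3-byte char #7 = EE A7 96.
Offset 24: leading byte 0xF3 = 11110011 → 4-byte char #8 = F3 BD 88 87.
Offset 28: leading byte 0xE2 = 11100010 → 3-byte char #9 = E2 8B A7.
Offset 31: leading byte 0xF4 = 11110100 → 4-byte char #10 = F4 8C 8E 9C.
Offset 35: leading byte 0xF0 = 11110000 → 4-byte char #11 = F0 93 82 90.
Leading byte 0xF0 = 11110000 matches 11110xxx → 4-byte sequence.
Byte 1: 0xF0 = 11110000, payload 000 (3 bits).
Byte 2: 0x93 = 10010011 (10xxxxxx ✓), payload 010011.
Byte 3: 0x82 = 10000010 (10xxxxxx ✓), payload 000010.
Byte 4: 0x90 = 10010000 (10xxxxxx ✓), payload 010000.
Concatenate: 000010011000010010000 = 0x13090 (21 bits → U+13090).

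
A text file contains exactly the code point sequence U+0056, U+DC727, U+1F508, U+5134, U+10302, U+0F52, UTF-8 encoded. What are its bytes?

56 F3 9C 9C A7 F0 9F 94 88 E5 84 B4 F0 90 8C 82 E0 BD 92

U+0056: 1-byte form → 56.
U+DC727: 4-byte form → F3 9C 9C A7.
U+1F508: 4-byte form → F0 9F 94 88.
U+5134: 3-byte form → E5 84 B4.
U+10302: 4-byte form → F0 90 8C 82.
U+0F52: 3-byte form → E0 BD 92.
Concatenated (19 bytes): 56 F3 9C 9C A7 F0 9F 94 88 E5 84 B4 F0 90 8C 82 E0 BD 92.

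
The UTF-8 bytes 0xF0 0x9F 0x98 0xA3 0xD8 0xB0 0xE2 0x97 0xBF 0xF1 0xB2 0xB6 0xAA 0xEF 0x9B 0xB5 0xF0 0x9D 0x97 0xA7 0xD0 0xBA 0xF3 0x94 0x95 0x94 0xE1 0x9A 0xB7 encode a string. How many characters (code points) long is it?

9

Byte at offset 0: 0xF0 = 11110000 → 4-byte char (#1). Advance 4.
Byte at offset 4: 0xD8 = 11011000 → 2-byte char (#2). Advance 2.
Byte at offset 6: 0xE2 = 11100010 → 3-byte char (#3). Advance 3.
Byte at offset 9: 0xF1 = 11110001 → 4-byte char (#4). Advance 4.
Byte at offset 13: 0xEF = 11101111 → 3-byte char (#5). Advance 3.
Byte at offset 16: 0xF0 = 11110000 → 4-byte char (#6). Advance 4.
Byte at offset 20: 0xD0 = 11010000 → 2-byte char (#7). Advance 2.
Byte at offset 22: 0xF3 = 11110011 → 4-byte char (#8). Advance 4.
Byte at offset 26: 0xE1 = 11100001 → 3-byte char (#9). Advance 3.
Reached end at offset 29 after 9 code points.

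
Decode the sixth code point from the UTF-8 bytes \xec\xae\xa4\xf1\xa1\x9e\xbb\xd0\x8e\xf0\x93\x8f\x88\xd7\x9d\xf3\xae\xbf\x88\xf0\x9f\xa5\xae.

Offset 0: leading byte 0xEC = 11101100 → 3-byte char #1 = EC AE A4.
Offset 3: leading byte 0xF1 = 11110001 → 4-byte char #2 = F1 A1 9E BB.
Offset 7: leading byte 0xD0 = 11010000 → 2-byte char #3 = D0 8E.
Offset 9: leading byte 0xF0 = 11110000 → 4-byte char #4 = F0 93 8F 88.
Offset 13: leading byte 0xD7 = 11010111 → 2-byte char #5 = D7 9D.
Offset 15: leading byte 0xF3 = 11110011 → 4-byte char #6 = F3 AE BF 88.
Leading byte 0xF3 = 11110011 matches 11110xxx → 4-byte sequence.
Byte 1: 0xF3 = 11110011, payload 011 (3 bits).
Byte 2: 0xAE = 10101110 (10xxxxxx ✓), payload 101110.
Byte 3: 0xBF = 10111111 (10xxxxxx ✓), payload 111111.
Byte 4: 0x88 = 10001000 (10xxxxxx ✓), payload 001000.
Concatenate: 011101110111111001000 = 0xEEFC8 (21 bits → U+EEFC8).

U+EEFC8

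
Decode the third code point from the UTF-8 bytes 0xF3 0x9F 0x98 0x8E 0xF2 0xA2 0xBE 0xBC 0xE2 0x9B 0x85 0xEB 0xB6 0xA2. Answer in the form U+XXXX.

U+26C5

Offset 0: leading byte 0xF3 = 11110011 → 4-byte char #1 = F3 9F 98 8E.
Offset 4: leading byte 0xF2 = 11110010 → 4-byte char #2 = F2 A2 BE BC.
Offset 8: leading byte 0xE2 = 11100010 → 3-byte char #3 = E2 9B 85.
Leading byte 0xE2 = 11100010 matches 1110xxxx → 3-byte sequence.
Byte 1: 0xE2 = 11100010, payload 0010 (4 bits).
Byte 2: 0x9B = 10011011 (10xxxxxx ✓), payload 011011.
Byte 3: 0x85 = 10000101 (10xxxxxx ✓), payload 000101.
Concatenate: 0010011011000101 = 0x26C5 (16 bits → U+26C5).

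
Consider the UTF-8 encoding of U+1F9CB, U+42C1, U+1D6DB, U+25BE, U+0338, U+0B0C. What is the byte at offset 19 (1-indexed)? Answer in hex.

0x8C

1-indexed offset 19 is 0-indexed offset 18.
U+1F9CB → 4-byte form F0 9F A7 8B at offsets 0–3.
U+42C1 → 3-byte form E4 8B 81 at offsets 4–6.
U+1D6DB → 4-byte form F0 9D 9B 9B at offsets 7–10.
U+25BE → 3-byte form E2 96 BE at offsets 11–13.
U+0338 → 2-byte form CC B8 at offsets 14–15.
U+0B0C → 3-byte form E0 AC 8C at offsets 16–18.
Offset 18 falls in char 6's range; it's byte 3 of E0 AC 8C = 0x8C.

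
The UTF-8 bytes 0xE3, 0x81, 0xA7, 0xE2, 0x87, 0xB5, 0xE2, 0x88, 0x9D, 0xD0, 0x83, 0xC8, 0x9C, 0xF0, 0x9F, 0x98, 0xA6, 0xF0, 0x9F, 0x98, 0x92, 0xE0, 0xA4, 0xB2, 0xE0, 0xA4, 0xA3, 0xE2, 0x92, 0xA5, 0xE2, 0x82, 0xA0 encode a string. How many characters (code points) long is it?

11

Byte at offset 0: 0xE3 = 11100011 → 3-byte char (#1). Advance 3.
Byte at offset 3: 0xE2 = 11100010 → 3-byte char (#2). Advance 3.
Byte at offset 6: 0xE2 = 11100010 → 3-byte char (#3). Advance 3.
Byte at offset 9: 0xD0 = 11010000 → 2-byte char (#4). Advance 2.
Byte at offset 11: 0xC8 = 11001000 → 2-byte char (#5). Advance 2.
Byte at offset 13: 0xF0 = 11110000 → 4-byte char (#6). Advance 4.
Byte at offset 17: 0xF0 = 11110000 → 4-byte char (#7). Advance 4.
Byte at offset 21: 0xE0 = 11100000 → 3-byte char (#8). Advance 3.
Byte at offset 24: 0xE0 = 11100000 → 3-byte char (#9). Advance 3.
Byte at offset 27: 0xE2 = 11100010 → 3-byte char (#10). Advance 3.
Byte at offset 30: 0xE2 = 11100010 → 3-byte char (#11). Advance 3.
Reached end at offset 33 after 11 code points.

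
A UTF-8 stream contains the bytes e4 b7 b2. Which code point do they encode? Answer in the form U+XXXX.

Leading byte 0xE4 = 11100100 matches 1110xxxx → 3-byte sequence.
Byte 1: 0xE4 = 11100100, payload 0100 (4 bits).
Byte 2: 0xB7 = 10110111 (10xxxxxx ✓), payload 110111.
Byte 3: 0xB2 = 10110010 (10xxxxxx ✓), payload 110010.
Concatenate: 0100110111110010 = 0x4DF2 (16 bits → U+4DF2).

U+4DF2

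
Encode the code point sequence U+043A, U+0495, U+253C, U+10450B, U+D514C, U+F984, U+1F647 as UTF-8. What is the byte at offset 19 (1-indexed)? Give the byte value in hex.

0xF0

1-indexed offset 19 is 0-indexed offset 18.
U+043A → 2-byte form D0 BA at offsets 0–1.
U+0495 → 2-byte form D2 95 at offsets 2–3.
U+253C → 3-byte form E2 94 BC at offsets 4–6.
U+10450B → 4-byte form F4 84 94 8B at offsets 7–10.
U+D514C → 4-byte form F3 95 85 8C at offsets 11–14.
U+F984 → 3-byte form EF A6 84 at offsets 15–17.
U+1F647 → 4-byte form F0 9F 99 87 at offsets 18–21.
Offset 18 falls in char 7's range; it's byte 1 of F0 9F 99 87 = 0xF0.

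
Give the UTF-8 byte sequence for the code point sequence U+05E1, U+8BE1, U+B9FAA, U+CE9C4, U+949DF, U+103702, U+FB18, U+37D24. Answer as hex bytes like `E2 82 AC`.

U+05E1: 2-byte form → D7 A1.
U+8BE1: 3-byte form → E8 AF A1.
U+B9FAA: 4-byte form → F2 B9 BE AA.
U+CE9C4: 4-byte form → F3 8E A7 84.
U+949DF: 4-byte form → F2 94 A7 9F.
U+103702: 4-byte form → F4 83 9C 82.
U+FB18: 3-byte form → EF AC 98.
U+37D24: 4-byte form → F0 B7 B4 A4.
Concatenated (28 bytes): D7 A1 E8 AF A1 F2 B9 BE AA F3 8E A7 84 F2 94 A7 9F F4 83 9C 82 EF AC 98 F0 B7 B4 A4.

D7 A1 E8 AF A1 F2 B9 BE AA F3 8E A7 84 F2 94 A7 9F F4 83 9C 82 EF AC 98 F0 B7 B4 A4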